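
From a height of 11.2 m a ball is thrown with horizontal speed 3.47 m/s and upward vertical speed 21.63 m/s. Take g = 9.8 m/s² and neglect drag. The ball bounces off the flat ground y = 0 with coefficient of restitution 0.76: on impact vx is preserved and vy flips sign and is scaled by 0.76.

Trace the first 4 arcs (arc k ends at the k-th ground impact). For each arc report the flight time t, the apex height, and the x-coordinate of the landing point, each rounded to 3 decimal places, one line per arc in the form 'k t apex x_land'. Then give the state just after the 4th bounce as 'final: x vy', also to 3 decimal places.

1 4.882 35.070 16.942
2 4.066 20.257 31.053
3 3.090 11.700 41.777
4 2.349 6.758 49.927
final: 49.927 8.747

Arc 1: start y=11.200, vy=21.630 → t=4.882, apex=35.070, x_land=16.942, impact vy=-26.218
  bounce: vy ← 0.76·26.218 = 19.926
Arc 2: start y=0.000, vy=19.926 → t=4.066, apex=20.257, x_land=31.053, impact vy=-19.926
  bounce: vy ← 0.76·19.926 = 15.143
Arc 3: start y=0.000, vy=15.143 → t=3.090, apex=11.700, x_land=41.777, impact vy=-15.143
  bounce: vy ← 0.76·15.143 = 11.509
Arc 4: start y=0.000, vy=11.509 → t=2.349, apex=6.758, x_land=49.927, impact vy=-11.509
  bounce: vy ← 0.76·11.509 = 8.747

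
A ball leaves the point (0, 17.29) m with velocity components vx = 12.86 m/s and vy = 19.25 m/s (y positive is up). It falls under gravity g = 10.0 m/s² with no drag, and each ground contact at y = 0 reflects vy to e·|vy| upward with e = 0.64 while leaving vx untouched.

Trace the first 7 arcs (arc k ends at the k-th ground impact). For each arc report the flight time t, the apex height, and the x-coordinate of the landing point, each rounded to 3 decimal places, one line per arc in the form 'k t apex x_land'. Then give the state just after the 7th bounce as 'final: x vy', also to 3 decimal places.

1 4.601 35.818 59.175
2 3.426 14.671 103.232
3 2.193 6.009 131.429
4 1.403 2.461 149.475
5 0.898 1.008 161.024
6 0.575 0.413 168.416
7 0.368 0.169 173.146
final: 173.146 1.177

Arc 1: start y=17.290, vy=19.250 → t=4.601, apex=35.818, x_land=59.175, impact vy=-26.765
  bounce: vy ← 0.64·26.765 = 17.130
Arc 2: start y=0.000, vy=17.130 → t=3.426, apex=14.671, x_land=103.232, impact vy=-17.130
  bounce: vy ← 0.64·17.130 = 10.963
Arc 3: start y=0.000, vy=10.963 → t=2.193, apex=6.009, x_land=131.429, impact vy=-10.963
  bounce: vy ← 0.64·10.963 = 7.016
Arc 4: start y=0.000, vy=7.016 → t=1.403, apex=2.461, x_land=149.475, impact vy=-7.016
  bounce: vy ← 0.64·7.016 = 4.490
Arc 5: start y=0.000, vy=4.490 → t=0.898, apex=1.008, x_land=161.024, impact vy=-4.490
  bounce: vy ← 0.64·4.490 = 2.874
Arc 6: start y=0.000, vy=2.874 → t=0.575, apex=0.413, x_land=168.416, impact vy=-2.874
  bounce: vy ← 0.64·2.874 = 1.839
Arc 7: start y=0.000, vy=1.839 → t=0.368, apex=0.169, x_land=173.146, impact vy=-1.839
  bounce: vy ← 0.64·1.839 = 1.177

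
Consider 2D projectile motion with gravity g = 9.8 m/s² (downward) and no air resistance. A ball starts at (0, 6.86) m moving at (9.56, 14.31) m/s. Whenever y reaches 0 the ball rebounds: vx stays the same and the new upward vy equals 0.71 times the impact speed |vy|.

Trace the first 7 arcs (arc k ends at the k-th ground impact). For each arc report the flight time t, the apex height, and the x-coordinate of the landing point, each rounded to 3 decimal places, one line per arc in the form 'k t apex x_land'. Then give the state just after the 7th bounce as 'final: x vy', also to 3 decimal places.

1 3.340 17.308 31.927
2 2.669 8.725 57.440
3 1.895 4.398 75.555
4 1.345 2.217 88.416
5 0.955 1.118 97.548
6 0.678 0.563 104.031
7 0.482 0.284 108.634
final: 108.634 1.675

Arc 1: start y=6.860, vy=14.310 → t=3.340, apex=17.308, x_land=31.927, impact vy=-18.418
  bounce: vy ← 0.71·18.418 = 13.077
Arc 2: start y=0.000, vy=13.077 → t=2.669, apex=8.725, x_land=57.440, impact vy=-13.077
  bounce: vy ← 0.71·13.077 = 9.285
Arc 3: start y=0.000, vy=9.285 → t=1.895, apex=4.398, x_land=75.555, impact vy=-9.285
  bounce: vy ← 0.71·9.285 = 6.592
Arc 4: start y=0.000, vy=6.592 → t=1.345, apex=2.217, x_land=88.416, impact vy=-6.592
  bounce: vy ← 0.71·6.592 = 4.680
Arc 5: start y=0.000, vy=4.680 → t=0.955, apex=1.118, x_land=97.548, impact vy=-4.680
  bounce: vy ← 0.71·4.680 = 3.323
Arc 6: start y=0.000, vy=3.323 → t=0.678, apex=0.563, x_land=104.031, impact vy=-3.323
  bounce: vy ← 0.71·3.323 = 2.359
Arc 7: start y=0.000, vy=2.359 → t=0.482, apex=0.284, x_land=108.634, impact vy=-2.359
  bounce: vy ← 0.71·2.359 = 1.675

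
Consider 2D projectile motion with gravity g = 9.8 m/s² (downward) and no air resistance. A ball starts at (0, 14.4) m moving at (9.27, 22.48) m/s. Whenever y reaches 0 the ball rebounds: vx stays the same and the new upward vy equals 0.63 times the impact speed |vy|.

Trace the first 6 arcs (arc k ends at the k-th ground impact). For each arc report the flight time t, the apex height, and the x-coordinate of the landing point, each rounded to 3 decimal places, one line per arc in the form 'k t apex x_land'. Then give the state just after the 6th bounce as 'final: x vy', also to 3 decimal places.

1 5.158 40.183 47.811
2 3.608 15.949 81.259
3 2.273 6.330 102.331
4 1.432 2.512 115.607
5 0.902 0.997 123.971
6 0.568 0.396 129.240
final: 129.240 1.755

Arc 1: start y=14.400, vy=22.480 → t=5.158, apex=40.183, x_land=47.811, impact vy=-28.064
  bounce: vy ← 0.63·28.064 = 17.680
Arc 2: start y=0.000, vy=17.680 → t=3.608, apex=15.949, x_land=81.259, impact vy=-17.680
  bounce: vy ← 0.63·17.680 = 11.139
Arc 3: start y=0.000, vy=11.139 → t=2.273, apex=6.330, x_land=102.331, impact vy=-11.139
  bounce: vy ← 0.63·11.139 = 7.017
Arc 4: start y=0.000, vy=7.017 → t=1.432, apex=2.512, x_land=115.607, impact vy=-7.017
  bounce: vy ← 0.63·7.017 = 4.421
Arc 5: start y=0.000, vy=4.421 → t=0.902, apex=0.997, x_land=123.971, impact vy=-4.421
  bounce: vy ← 0.63·4.421 = 2.785
Arc 6: start y=0.000, vy=2.785 → t=0.568, apex=0.396, x_land=129.240, impact vy=-2.785
  bounce: vy ← 0.63·2.785 = 1.755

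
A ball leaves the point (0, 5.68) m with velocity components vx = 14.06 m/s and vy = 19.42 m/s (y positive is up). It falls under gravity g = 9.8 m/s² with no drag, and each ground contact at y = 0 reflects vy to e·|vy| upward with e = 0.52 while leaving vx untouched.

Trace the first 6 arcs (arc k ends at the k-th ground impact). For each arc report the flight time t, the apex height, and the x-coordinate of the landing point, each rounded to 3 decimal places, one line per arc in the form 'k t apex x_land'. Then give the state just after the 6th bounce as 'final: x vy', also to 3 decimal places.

1 4.237 24.922 59.570
2 2.345 6.739 92.547
3 1.220 1.822 109.695
4 0.634 0.493 118.612
5 0.330 0.133 123.249
6 0.171 0.036 125.660
final: 125.660 0.437

Arc 1: start y=5.680, vy=19.420 → t=4.237, apex=24.922, x_land=59.570, impact vy=-22.101
  bounce: vy ← 0.52·22.101 = 11.493
Arc 2: start y=0.000, vy=11.493 → t=2.345, apex=6.739, x_land=92.547, impact vy=-11.493
  bounce: vy ← 0.52·11.493 = 5.976
Arc 3: start y=0.000, vy=5.976 → t=1.220, apex=1.822, x_land=109.695, impact vy=-5.976
  bounce: vy ← 0.52·5.976 = 3.108
Arc 4: start y=0.000, vy=3.108 → t=0.634, apex=0.493, x_land=118.612, impact vy=-3.108
  bounce: vy ← 0.52·3.108 = 1.616
Arc 5: start y=0.000, vy=1.616 → t=0.330, apex=0.133, x_land=123.249, impact vy=-1.616
  bounce: vy ← 0.52·1.616 = 0.840
Arc 6: start y=0.000, vy=0.840 → t=0.171, apex=0.036, x_land=125.660, impact vy=-0.840
  bounce: vy ← 0.52·0.840 = 0.437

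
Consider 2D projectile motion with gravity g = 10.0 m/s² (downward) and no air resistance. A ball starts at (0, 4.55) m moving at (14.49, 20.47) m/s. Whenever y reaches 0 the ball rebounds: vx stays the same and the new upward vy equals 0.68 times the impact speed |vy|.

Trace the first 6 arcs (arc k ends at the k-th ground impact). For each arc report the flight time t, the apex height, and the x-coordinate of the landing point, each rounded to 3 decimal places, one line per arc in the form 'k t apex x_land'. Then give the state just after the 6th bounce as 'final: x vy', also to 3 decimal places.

1 4.305 25.501 62.385
2 3.071 11.792 106.889
3 2.089 5.452 137.152
4 1.420 2.521 157.731
5 0.966 1.166 171.724
6 0.657 0.539 181.240
final: 181.240 2.233

Arc 1: start y=4.550, vy=20.470 → t=4.305, apex=25.501, x_land=62.385, impact vy=-22.584
  bounce: vy ← 0.68·22.584 = 15.357
Arc 2: start y=0.000, vy=15.357 → t=3.071, apex=11.792, x_land=106.889, impact vy=-15.357
  bounce: vy ← 0.68·15.357 = 10.443
Arc 3: start y=0.000, vy=10.443 → t=2.089, apex=5.452, x_land=137.152, impact vy=-10.443
  bounce: vy ← 0.68·10.443 = 7.101
Arc 4: start y=0.000, vy=7.101 → t=1.420, apex=2.521, x_land=157.731, impact vy=-7.101
  bounce: vy ← 0.68·7.101 = 4.829
Arc 5: start y=0.000, vy=4.829 → t=0.966, apex=1.166, x_land=171.724, impact vy=-4.829
  bounce: vy ← 0.68·4.829 = 3.284
Arc 6: start y=0.000, vy=3.284 → t=0.657, apex=0.539, x_land=181.240, impact vy=-3.284
  bounce: vy ← 0.68·3.284 = 2.233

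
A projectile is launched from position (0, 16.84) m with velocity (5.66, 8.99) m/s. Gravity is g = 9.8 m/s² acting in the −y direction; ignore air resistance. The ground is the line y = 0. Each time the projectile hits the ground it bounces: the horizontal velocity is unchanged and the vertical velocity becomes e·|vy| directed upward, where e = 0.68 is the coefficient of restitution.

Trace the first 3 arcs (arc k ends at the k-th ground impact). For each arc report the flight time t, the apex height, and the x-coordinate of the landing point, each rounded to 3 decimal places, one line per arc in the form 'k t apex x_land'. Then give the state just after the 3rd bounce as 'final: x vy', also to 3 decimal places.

1 2.986 20.963 16.899
2 2.813 9.694 32.821
3 1.913 4.482 43.648
final: 43.648 6.374

Arc 1: start y=16.840, vy=8.990 → t=2.986, apex=20.963, x_land=16.899, impact vy=-20.270
  bounce: vy ← 0.68·20.270 = 13.784
Arc 2: start y=0.000, vy=13.784 → t=2.813, apex=9.694, x_land=32.821, impact vy=-13.784
  bounce: vy ← 0.68·13.784 = 9.373
Arc 3: start y=0.000, vy=9.373 → t=1.913, apex=4.482, x_land=43.648, impact vy=-9.373
  bounce: vy ← 0.68·9.373 = 6.374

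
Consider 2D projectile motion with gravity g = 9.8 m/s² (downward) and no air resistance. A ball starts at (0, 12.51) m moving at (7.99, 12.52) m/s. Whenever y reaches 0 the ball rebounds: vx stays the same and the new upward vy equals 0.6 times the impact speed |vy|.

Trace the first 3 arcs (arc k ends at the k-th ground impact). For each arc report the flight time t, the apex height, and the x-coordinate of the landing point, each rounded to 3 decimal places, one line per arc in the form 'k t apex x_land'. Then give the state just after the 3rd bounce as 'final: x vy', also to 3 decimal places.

Arc 1: start y=12.510, vy=12.520 → t=3.323, apex=20.507, x_land=26.553, impact vy=-20.049
  bounce: vy ← 0.6·20.049 = 12.029
Arc 2: start y=0.000, vy=12.029 → t=2.455, apex=7.383, x_land=46.168, impact vy=-12.029
  bounce: vy ← 0.6·12.029 = 7.217
Arc 3: start y=0.000, vy=7.217 → t=1.473, apex=2.658, x_land=57.937, impact vy=-7.217
  bounce: vy ← 0.6·7.217 = 4.330

1 3.323 20.507 26.553
2 2.455 7.383 46.168
3 1.473 2.658 57.937
final: 57.937 4.330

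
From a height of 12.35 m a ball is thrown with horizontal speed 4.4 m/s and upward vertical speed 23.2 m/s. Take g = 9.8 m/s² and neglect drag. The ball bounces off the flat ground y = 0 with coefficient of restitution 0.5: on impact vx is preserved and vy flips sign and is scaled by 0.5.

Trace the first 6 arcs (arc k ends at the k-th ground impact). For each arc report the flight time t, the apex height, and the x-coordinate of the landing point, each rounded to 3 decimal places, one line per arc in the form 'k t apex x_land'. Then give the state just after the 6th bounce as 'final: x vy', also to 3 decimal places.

1 5.218 39.811 22.958
2 2.850 9.953 35.500
3 1.425 2.488 41.771
4 0.713 0.622 44.906
5 0.356 0.156 46.474
6 0.178 0.039 47.258
final: 47.258 0.436

Arc 1: start y=12.350, vy=23.200 → t=5.218, apex=39.811, x_land=22.958, impact vy=-27.934
  bounce: vy ← 0.5·27.934 = 13.967
Arc 2: start y=0.000, vy=13.967 → t=2.850, apex=9.953, x_land=35.500, impact vy=-13.967
  bounce: vy ← 0.5·13.967 = 6.983
Arc 3: start y=0.000, vy=6.983 → t=1.425, apex=2.488, x_land=41.771, impact vy=-6.983
  bounce: vy ← 0.5·6.983 = 3.492
Arc 4: start y=0.000, vy=3.492 → t=0.713, apex=0.622, x_land=44.906, impact vy=-3.492
  bounce: vy ← 0.5·3.492 = 1.746
Arc 5: start y=0.000, vy=1.746 → t=0.356, apex=0.156, x_land=46.474, impact vy=-1.746
  bounce: vy ← 0.5·1.746 = 0.873
Arc 6: start y=0.000, vy=0.873 → t=0.178, apex=0.039, x_land=47.258, impact vy=-0.873
  bounce: vy ← 0.5·0.873 = 0.436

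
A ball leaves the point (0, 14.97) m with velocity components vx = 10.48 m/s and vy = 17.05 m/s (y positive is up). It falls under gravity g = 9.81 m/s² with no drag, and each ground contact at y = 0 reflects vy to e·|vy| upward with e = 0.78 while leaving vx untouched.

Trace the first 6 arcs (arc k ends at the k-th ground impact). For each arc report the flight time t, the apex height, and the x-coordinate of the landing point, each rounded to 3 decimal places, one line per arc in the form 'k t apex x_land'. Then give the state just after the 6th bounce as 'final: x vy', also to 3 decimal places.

Arc 1: start y=14.970, vy=17.050 → t=4.202, apex=29.787, x_land=44.040, impact vy=-24.175
  bounce: vy ← 0.78·24.175 = 18.856
Arc 2: start y=0.000, vy=18.856 → t=3.844, apex=18.122, x_land=84.328, impact vy=-18.856
  bounce: vy ← 0.78·18.856 = 14.708
Arc 3: start y=0.000, vy=14.708 → t=2.999, apex=11.026, x_land=115.753, impact vy=-14.708
  bounce: vy ← 0.78·14.708 = 11.472
Arc 4: start y=0.000, vy=11.472 → t=2.339, apex=6.708, x_land=140.264, impact vy=-11.472
  bounce: vy ← 0.78·11.472 = 8.948
Arc 5: start y=0.000, vy=8.948 → t=1.824, apex=4.081, x_land=159.383, impact vy=-8.948
  bounce: vy ← 0.78·8.948 = 6.980
Arc 6: start y=0.000, vy=6.980 → t=1.423, apex=2.483, x_land=174.296, impact vy=-6.980
  bounce: vy ← 0.78·6.980 = 5.444

1 4.202 29.787 44.040
2 3.844 18.122 84.328
3 2.999 11.026 115.753
4 2.339 6.708 140.264
5 1.824 4.081 159.383
6 1.423 2.483 174.296
final: 174.296 5.444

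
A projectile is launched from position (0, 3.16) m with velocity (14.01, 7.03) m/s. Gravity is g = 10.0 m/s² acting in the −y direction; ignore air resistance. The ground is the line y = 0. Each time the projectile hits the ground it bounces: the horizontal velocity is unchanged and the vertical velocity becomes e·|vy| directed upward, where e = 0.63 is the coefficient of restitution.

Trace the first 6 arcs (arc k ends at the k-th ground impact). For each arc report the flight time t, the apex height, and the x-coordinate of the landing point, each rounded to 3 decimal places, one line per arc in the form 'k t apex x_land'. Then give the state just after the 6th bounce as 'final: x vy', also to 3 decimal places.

1 1.764 5.631 24.717
2 1.337 2.235 43.450
3 0.842 0.887 55.252
4 0.531 0.352 62.688
5 0.334 0.140 67.372
6 0.211 0.055 70.323
final: 70.323 0.664

Arc 1: start y=3.160, vy=7.030 → t=1.764, apex=5.631, x_land=24.717, impact vy=-10.612
  bounce: vy ← 0.63·10.612 = 6.686
Arc 2: start y=0.000, vy=6.686 → t=1.337, apex=2.235, x_land=43.450, impact vy=-6.686
  bounce: vy ← 0.63·6.686 = 4.212
Arc 3: start y=0.000, vy=4.212 → t=0.842, apex=0.887, x_land=55.252, impact vy=-4.212
  bounce: vy ← 0.63·4.212 = 2.654
Arc 4: start y=0.000, vy=2.654 → t=0.531, apex=0.352, x_land=62.688, impact vy=-2.654
  bounce: vy ← 0.63·2.654 = 1.672
Arc 5: start y=0.000, vy=1.672 → t=0.334, apex=0.140, x_land=67.372, impact vy=-1.672
  bounce: vy ← 0.63·1.672 = 1.053
Arc 6: start y=0.000, vy=1.053 → t=0.211, apex=0.055, x_land=70.323, impact vy=-1.053
  bounce: vy ← 0.63·1.053 = 0.664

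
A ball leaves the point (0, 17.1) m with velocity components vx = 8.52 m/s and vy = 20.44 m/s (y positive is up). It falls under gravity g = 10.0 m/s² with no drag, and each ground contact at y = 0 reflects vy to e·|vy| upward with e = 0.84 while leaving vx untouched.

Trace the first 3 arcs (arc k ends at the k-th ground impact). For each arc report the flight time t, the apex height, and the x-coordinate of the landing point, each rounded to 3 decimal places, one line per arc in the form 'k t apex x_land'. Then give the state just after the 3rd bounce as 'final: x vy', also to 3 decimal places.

1 4.800 37.990 40.900
2 4.631 26.806 80.354
3 3.890 18.914 113.496
final: 113.496 16.338

Arc 1: start y=17.100, vy=20.440 → t=4.800, apex=37.990, x_land=40.900, impact vy=-27.564
  bounce: vy ← 0.84·27.564 = 23.154
Arc 2: start y=0.000, vy=23.154 → t=4.631, apex=26.806, x_land=80.354, impact vy=-23.154
  bounce: vy ← 0.84·23.154 = 19.449
Arc 3: start y=0.000, vy=19.449 → t=3.890, apex=18.914, x_land=113.496, impact vy=-19.449
  bounce: vy ← 0.84·19.449 = 16.338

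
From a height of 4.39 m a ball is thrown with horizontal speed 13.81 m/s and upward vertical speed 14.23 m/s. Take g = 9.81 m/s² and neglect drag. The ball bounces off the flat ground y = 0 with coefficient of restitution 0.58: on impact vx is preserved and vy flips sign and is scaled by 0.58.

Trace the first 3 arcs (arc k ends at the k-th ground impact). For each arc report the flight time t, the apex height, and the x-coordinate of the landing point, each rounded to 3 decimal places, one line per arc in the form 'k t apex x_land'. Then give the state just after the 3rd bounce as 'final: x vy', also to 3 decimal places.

1 3.182 14.711 43.948
2 2.009 4.949 71.691
3 1.165 1.665 87.782
final: 87.782 3.315

Arc 1: start y=4.390, vy=14.230 → t=3.182, apex=14.711, x_land=43.948, impact vy=-16.989
  bounce: vy ← 0.58·16.989 = 9.854
Arc 2: start y=0.000, vy=9.854 → t=2.009, apex=4.949, x_land=71.691, impact vy=-9.854
  bounce: vy ← 0.58·9.854 = 5.715
Arc 3: start y=0.000, vy=5.715 → t=1.165, apex=1.665, x_land=87.782, impact vy=-5.715
  bounce: vy ← 0.58·5.715 = 3.315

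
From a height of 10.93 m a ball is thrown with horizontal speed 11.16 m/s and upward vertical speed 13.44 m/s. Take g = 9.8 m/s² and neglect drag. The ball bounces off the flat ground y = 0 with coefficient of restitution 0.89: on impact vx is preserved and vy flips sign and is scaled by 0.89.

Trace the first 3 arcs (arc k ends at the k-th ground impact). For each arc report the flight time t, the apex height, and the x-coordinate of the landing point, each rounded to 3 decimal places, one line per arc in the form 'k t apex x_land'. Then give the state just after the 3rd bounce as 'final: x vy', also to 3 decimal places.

Arc 1: start y=10.930, vy=13.440 → t=3.399, apex=20.146, x_land=37.934, impact vy=-19.871
  bounce: vy ← 0.89·19.871 = 17.685
Arc 2: start y=0.000, vy=17.685 → t=3.609, apex=15.958, x_land=78.213, impact vy=-17.685
  bounce: vy ← 0.89·17.685 = 15.740
Arc 3: start y=0.000, vy=15.740 → t=3.212, apex=12.640, x_land=114.062, impact vy=-15.740
  bounce: vy ← 0.89·15.740 = 14.009

1 3.399 20.146 37.934
2 3.609 15.958 78.213
3 3.212 12.640 114.062
final: 114.062 14.009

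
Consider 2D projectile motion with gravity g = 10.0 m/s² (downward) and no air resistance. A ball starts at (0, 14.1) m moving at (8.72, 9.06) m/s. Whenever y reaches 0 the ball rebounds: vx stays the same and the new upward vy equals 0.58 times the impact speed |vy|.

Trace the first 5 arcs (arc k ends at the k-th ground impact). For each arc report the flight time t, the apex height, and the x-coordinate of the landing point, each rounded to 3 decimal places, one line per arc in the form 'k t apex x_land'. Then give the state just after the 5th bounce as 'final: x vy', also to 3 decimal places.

1 2.814 18.204 24.539
2 2.213 6.124 43.840
3 1.284 2.060 55.034
4 0.745 0.693 61.527
5 0.432 0.233 65.293
final: 65.293 1.252

Arc 1: start y=14.100, vy=9.060 → t=2.814, apex=18.204, x_land=24.539, impact vy=-19.081
  bounce: vy ← 0.58·19.081 = 11.067
Arc 2: start y=0.000, vy=11.067 → t=2.213, apex=6.124, x_land=43.840, impact vy=-11.067
  bounce: vy ← 0.58·11.067 = 6.419
Arc 3: start y=0.000, vy=6.419 → t=1.284, apex=2.060, x_land=55.034, impact vy=-6.419
  bounce: vy ← 0.58·6.419 = 3.723
Arc 4: start y=0.000, vy=3.723 → t=0.745, apex=0.693, x_land=61.527, impact vy=-3.723
  bounce: vy ← 0.58·3.723 = 2.159
Arc 5: start y=0.000, vy=2.159 → t=0.432, apex=0.233, x_land=65.293, impact vy=-2.159
  bounce: vy ← 0.58·2.159 = 1.252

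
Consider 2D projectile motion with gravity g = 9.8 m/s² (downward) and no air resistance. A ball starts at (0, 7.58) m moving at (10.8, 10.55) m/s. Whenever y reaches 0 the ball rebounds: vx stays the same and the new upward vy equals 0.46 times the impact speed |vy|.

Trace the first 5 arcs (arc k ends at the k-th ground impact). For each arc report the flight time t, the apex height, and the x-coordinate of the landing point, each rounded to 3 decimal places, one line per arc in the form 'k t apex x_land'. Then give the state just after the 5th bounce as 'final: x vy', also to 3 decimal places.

1 2.721 13.259 29.392
2 1.513 2.806 45.736
3 0.696 0.594 53.255
4 0.320 0.126 56.713
5 0.147 0.027 58.304
final: 58.304 0.332

Arc 1: start y=7.580, vy=10.550 → t=2.721, apex=13.259, x_land=29.392, impact vy=-16.120
  bounce: vy ← 0.46·16.120 = 7.415
Arc 2: start y=0.000, vy=7.415 → t=1.513, apex=2.806, x_land=45.736, impact vy=-7.415
  bounce: vy ← 0.46·7.415 = 3.411
Arc 3: start y=0.000, vy=3.411 → t=0.696, apex=0.594, x_land=53.255, impact vy=-3.411
  bounce: vy ← 0.46·3.411 = 1.569
Arc 4: start y=0.000, vy=1.569 → t=0.320, apex=0.126, x_land=56.713, impact vy=-1.569
  bounce: vy ← 0.46·1.569 = 0.722
Arc 5: start y=0.000, vy=0.722 → t=0.147, apex=0.027, x_land=58.304, impact vy=-0.722
  bounce: vy ← 0.46·0.722 = 0.332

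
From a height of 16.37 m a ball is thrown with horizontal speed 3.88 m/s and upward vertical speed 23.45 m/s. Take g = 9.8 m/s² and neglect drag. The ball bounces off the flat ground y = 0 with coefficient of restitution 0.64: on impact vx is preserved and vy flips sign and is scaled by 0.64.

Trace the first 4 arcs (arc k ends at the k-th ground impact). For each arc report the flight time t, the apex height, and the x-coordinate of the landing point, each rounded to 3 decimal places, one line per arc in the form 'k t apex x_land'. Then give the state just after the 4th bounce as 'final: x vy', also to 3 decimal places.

Arc 1: start y=16.370, vy=23.450 → t=5.404, apex=44.426, x_land=20.967, impact vy=-29.509
  bounce: vy ← 0.64·29.509 = 18.885
Arc 2: start y=0.000, vy=18.885 → t=3.854, apex=18.197, x_land=35.921, impact vy=-18.885
  bounce: vy ← 0.64·18.885 = 12.087
Arc 3: start y=0.000, vy=12.087 → t=2.467, apex=7.453, x_land=45.492, impact vy=-12.087
  bounce: vy ← 0.64·12.087 = 7.735
Arc 4: start y=0.000, vy=7.735 → t=1.579, apex=3.053, x_land=51.617, impact vy=-7.735
  bounce: vy ← 0.64·7.735 = 4.951

1 5.404 44.426 20.967
2 3.854 18.197 35.921
3 2.467 7.453 45.492
4 1.579 3.053 51.617
final: 51.617 4.951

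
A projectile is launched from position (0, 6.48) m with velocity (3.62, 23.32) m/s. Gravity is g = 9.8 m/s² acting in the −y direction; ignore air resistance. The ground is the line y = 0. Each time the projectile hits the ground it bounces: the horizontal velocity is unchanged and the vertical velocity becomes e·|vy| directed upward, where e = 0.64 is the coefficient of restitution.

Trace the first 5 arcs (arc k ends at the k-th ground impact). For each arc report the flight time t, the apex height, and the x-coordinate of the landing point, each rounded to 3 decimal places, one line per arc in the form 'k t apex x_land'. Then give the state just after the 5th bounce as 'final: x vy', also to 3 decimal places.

Arc 1: start y=6.480, vy=23.320 → t=5.022, apex=34.226, x_land=18.181, impact vy=-25.900
  bounce: vy ← 0.64·25.900 = 16.576
Arc 2: start y=0.000, vy=16.576 → t=3.383, apex=14.019, x_land=30.428, impact vy=-16.576
  bounce: vy ← 0.64·16.576 = 10.609
Arc 3: start y=0.000, vy=10.609 → t=2.165, apex=5.742, x_land=38.265, impact vy=-10.609
  bounce: vy ← 0.64·10.609 = 6.790
Arc 4: start y=0.000, vy=6.790 → t=1.386, apex=2.352, x_land=43.281, impact vy=-6.790
  bounce: vy ← 0.64·6.790 = 4.345
Arc 5: start y=0.000, vy=4.345 → t=0.887, apex=0.963, x_land=46.491, impact vy=-4.345
  bounce: vy ← 0.64·4.345 = 2.781

1 5.022 34.226 18.181
2 3.383 14.019 30.428
3 2.165 5.742 38.265
4 1.386 2.352 43.281
5 0.887 0.963 46.491
final: 46.491 2.781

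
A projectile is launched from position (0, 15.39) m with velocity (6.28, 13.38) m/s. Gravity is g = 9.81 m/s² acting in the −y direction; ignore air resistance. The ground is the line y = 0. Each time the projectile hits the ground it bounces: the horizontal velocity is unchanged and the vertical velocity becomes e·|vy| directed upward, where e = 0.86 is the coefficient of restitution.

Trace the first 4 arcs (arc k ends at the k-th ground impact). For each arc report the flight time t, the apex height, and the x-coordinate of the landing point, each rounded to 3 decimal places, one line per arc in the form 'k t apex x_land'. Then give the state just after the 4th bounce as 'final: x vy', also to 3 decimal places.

Arc 1: start y=15.390, vy=13.380 → t=3.600, apex=24.515, x_land=22.605, impact vy=-21.931
  bounce: vy ← 0.86·21.931 = 18.861
Arc 2: start y=0.000, vy=18.861 → t=3.845, apex=18.131, x_land=46.753, impact vy=-18.861
  bounce: vy ← 0.86·18.861 = 16.220
Arc 3: start y=0.000, vy=16.220 → t=3.307, apex=13.410, x_land=67.520, impact vy=-16.220
  bounce: vy ← 0.86·16.220 = 13.949
Arc 4: start y=0.000, vy=13.949 → t=2.844, apex=9.918, x_land=85.380, impact vy=-13.949
  bounce: vy ← 0.86·13.949 = 11.997

1 3.600 24.515 22.605
2 3.845 18.131 46.753
3 3.307 13.410 67.520
4 2.844 9.918 85.380
final: 85.380 11.997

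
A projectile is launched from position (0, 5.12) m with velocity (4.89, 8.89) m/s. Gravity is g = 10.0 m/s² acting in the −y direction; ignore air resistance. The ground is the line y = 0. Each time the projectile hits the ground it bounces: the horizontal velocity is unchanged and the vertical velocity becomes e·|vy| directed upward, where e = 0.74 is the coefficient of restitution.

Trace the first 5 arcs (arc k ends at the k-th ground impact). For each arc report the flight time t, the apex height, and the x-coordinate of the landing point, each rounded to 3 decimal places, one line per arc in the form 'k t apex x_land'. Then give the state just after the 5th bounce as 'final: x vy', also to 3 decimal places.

1 2.236 9.072 10.934
2 1.994 4.968 20.682
3 1.475 2.720 27.896
4 1.092 1.490 33.234
5 0.808 0.816 37.184
final: 37.184 2.989

Arc 1: start y=5.120, vy=8.890 → t=2.236, apex=9.072, x_land=10.934, impact vy=-13.470
  bounce: vy ← 0.74·13.470 = 9.968
Arc 2: start y=0.000, vy=9.968 → t=1.994, apex=4.968, x_land=20.682, impact vy=-9.968
  bounce: vy ← 0.74·9.968 = 7.376
Arc 3: start y=0.000, vy=7.376 → t=1.475, apex=2.720, x_land=27.896, impact vy=-7.376
  bounce: vy ← 0.74·7.376 = 5.458
Arc 4: start y=0.000, vy=5.458 → t=1.092, apex=1.490, x_land=33.234, impact vy=-5.458
  bounce: vy ← 0.74·5.458 = 4.039
Arc 5: start y=0.000, vy=4.039 → t=0.808, apex=0.816, x_land=37.184, impact vy=-4.039
  bounce: vy ← 0.74·4.039 = 2.989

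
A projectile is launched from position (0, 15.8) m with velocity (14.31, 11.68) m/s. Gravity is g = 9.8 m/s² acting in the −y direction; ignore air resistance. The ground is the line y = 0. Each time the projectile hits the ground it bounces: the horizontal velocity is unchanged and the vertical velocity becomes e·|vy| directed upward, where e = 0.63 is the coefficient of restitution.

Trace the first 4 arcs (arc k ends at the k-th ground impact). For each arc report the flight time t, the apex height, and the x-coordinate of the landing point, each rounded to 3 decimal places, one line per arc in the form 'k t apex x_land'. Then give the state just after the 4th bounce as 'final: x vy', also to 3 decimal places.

Arc 1: start y=15.800, vy=11.680 → t=3.347, apex=22.760, x_land=47.896, impact vy=-21.121
  bounce: vy ← 0.63·21.121 = 13.306
Arc 2: start y=0.000, vy=13.306 → t=2.716, apex=9.034, x_land=86.756, impact vy=-13.306
  bounce: vy ← 0.63·13.306 = 8.383
Arc 3: start y=0.000, vy=8.383 → t=1.711, apex=3.585, x_land=111.238, impact vy=-8.383
  bounce: vy ← 0.63·8.383 = 5.281
Arc 4: start y=0.000, vy=5.281 → t=1.078, apex=1.423, x_land=126.661, impact vy=-5.281
  bounce: vy ← 0.63·5.281 = 3.327

1 3.347 22.760 47.896
2 2.716 9.034 86.756
3 1.711 3.585 111.238
4 1.078 1.423 126.661
final: 126.661 3.327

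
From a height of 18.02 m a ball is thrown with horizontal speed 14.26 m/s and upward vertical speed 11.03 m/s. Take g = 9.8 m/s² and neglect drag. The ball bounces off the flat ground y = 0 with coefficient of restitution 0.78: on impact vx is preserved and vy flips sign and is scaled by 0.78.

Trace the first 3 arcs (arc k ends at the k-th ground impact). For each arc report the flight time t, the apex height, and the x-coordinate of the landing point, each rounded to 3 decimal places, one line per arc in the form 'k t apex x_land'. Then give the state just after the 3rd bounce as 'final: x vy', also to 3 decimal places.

1 3.349 24.227 47.758
2 3.469 14.740 97.223
3 2.706 8.968 135.806
final: 135.806 10.341

Arc 1: start y=18.020, vy=11.030 → t=3.349, apex=24.227, x_land=47.758, impact vy=-21.791
  bounce: vy ← 0.78·21.791 = 16.997
Arc 2: start y=0.000, vy=16.997 → t=3.469, apex=14.740, x_land=97.223, impact vy=-16.997
  bounce: vy ← 0.78·16.997 = 13.258
Arc 3: start y=0.000, vy=13.258 → t=2.706, apex=8.968, x_land=135.806, impact vy=-13.258
  bounce: vy ← 0.78·13.258 = 10.341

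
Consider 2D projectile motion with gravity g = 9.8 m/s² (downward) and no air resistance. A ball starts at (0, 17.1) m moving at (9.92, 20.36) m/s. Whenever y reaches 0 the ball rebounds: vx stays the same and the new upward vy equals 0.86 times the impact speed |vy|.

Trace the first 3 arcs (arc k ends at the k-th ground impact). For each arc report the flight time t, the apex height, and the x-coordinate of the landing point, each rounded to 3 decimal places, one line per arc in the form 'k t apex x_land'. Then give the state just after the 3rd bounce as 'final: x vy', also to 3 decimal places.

Arc 1: start y=17.100, vy=20.360 → t=4.871, apex=38.249, x_land=48.325, impact vy=-27.380
  bounce: vy ← 0.86·27.380 = 23.547
Arc 2: start y=0.000, vy=23.547 → t=4.806, apex=28.289, x_land=95.996, impact vy=-23.547
  bounce: vy ← 0.86·23.547 = 20.251
Arc 3: start y=0.000, vy=20.251 → t=4.133, apex=20.923, x_land=136.993, impact vy=-20.251
  bounce: vy ← 0.86·20.251 = 17.416

1 4.871 38.249 48.325
2 4.806 28.289 95.996
3 4.133 20.923 136.993
final: 136.993 17.416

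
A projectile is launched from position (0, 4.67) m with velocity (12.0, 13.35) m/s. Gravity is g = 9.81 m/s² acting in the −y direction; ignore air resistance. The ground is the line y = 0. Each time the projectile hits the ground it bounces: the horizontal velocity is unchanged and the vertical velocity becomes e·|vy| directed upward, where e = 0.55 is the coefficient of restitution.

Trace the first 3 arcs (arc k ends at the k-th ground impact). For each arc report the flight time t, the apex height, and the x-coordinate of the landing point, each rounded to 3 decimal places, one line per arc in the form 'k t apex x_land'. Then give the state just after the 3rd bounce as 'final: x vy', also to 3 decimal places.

Arc 1: start y=4.670, vy=13.350 → t=3.035, apex=13.754, x_land=36.425, impact vy=-16.427
  bounce: vy ← 0.55·16.427 = 9.035
Arc 2: start y=0.000, vy=9.035 → t=1.842, apex=4.160, x_land=58.528, impact vy=-9.035
  bounce: vy ← 0.55·9.035 = 4.969
Arc 3: start y=0.000, vy=4.969 → t=1.013, apex=1.259, x_land=70.685, impact vy=-4.969
  bounce: vy ← 0.55·4.969 = 2.733

1 3.035 13.754 36.425
2 1.842 4.160 58.528
3 1.013 1.259 70.685
final: 70.685 2.733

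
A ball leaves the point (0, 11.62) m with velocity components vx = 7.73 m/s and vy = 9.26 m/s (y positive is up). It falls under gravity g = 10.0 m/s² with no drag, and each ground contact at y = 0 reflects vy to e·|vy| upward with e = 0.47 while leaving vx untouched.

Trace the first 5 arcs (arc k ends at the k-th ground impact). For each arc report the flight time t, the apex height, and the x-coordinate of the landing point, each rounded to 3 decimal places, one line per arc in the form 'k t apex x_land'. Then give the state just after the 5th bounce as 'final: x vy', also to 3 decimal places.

1 2.710 15.907 20.946
2 1.677 3.514 33.906
3 0.788 0.776 39.998
4 0.370 0.171 42.861
5 0.174 0.038 44.206
final: 44.206 0.409

Arc 1: start y=11.620, vy=9.260 → t=2.710, apex=15.907, x_land=20.946, impact vy=-17.837
  bounce: vy ← 0.47·17.837 = 8.383
Arc 2: start y=0.000, vy=8.383 → t=1.677, apex=3.514, x_land=33.906, impact vy=-8.383
  bounce: vy ← 0.47·8.383 = 3.940
Arc 3: start y=0.000, vy=3.940 → t=0.788, apex=0.776, x_land=39.998, impact vy=-3.940
  bounce: vy ← 0.47·3.940 = 1.852
Arc 4: start y=0.000, vy=1.852 → t=0.370, apex=0.171, x_land=42.861, impact vy=-1.852
  bounce: vy ← 0.47·1.852 = 0.870
Arc 5: start y=0.000, vy=0.870 → t=0.174, apex=0.038, x_land=44.206, impact vy=-0.870
  bounce: vy ← 0.47·0.870 = 0.409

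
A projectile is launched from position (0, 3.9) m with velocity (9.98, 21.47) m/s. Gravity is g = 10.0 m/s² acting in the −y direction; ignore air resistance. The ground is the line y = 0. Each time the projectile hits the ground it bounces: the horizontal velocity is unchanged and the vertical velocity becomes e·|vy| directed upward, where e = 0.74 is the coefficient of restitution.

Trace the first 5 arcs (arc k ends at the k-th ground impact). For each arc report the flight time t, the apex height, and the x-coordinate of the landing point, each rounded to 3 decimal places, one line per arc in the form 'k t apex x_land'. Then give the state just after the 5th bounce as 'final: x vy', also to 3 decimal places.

1 4.469 26.948 44.596
2 3.436 14.757 78.886
3 2.543 8.081 104.261
4 1.881 4.425 123.039
5 1.392 2.423 136.934
final: 136.934 5.152

Arc 1: start y=3.900, vy=21.470 → t=4.469, apex=26.948, x_land=44.596, impact vy=-23.216
  bounce: vy ← 0.74·23.216 = 17.179
Arc 2: start y=0.000, vy=17.179 → t=3.436, apex=14.757, x_land=78.886, impact vy=-17.179
  bounce: vy ← 0.74·17.179 = 12.713
Arc 3: start y=0.000, vy=12.713 → t=2.543, apex=8.081, x_land=104.261, impact vy=-12.713
  bounce: vy ← 0.74·12.713 = 9.407
Arc 4: start y=0.000, vy=9.407 → t=1.881, apex=4.425, x_land=123.039, impact vy=-9.407
  bounce: vy ← 0.74·9.407 = 6.962
Arc 5: start y=0.000, vy=6.962 → t=1.392, apex=2.423, x_land=136.934, impact vy=-6.962
  bounce: vy ← 0.74·6.962 = 5.152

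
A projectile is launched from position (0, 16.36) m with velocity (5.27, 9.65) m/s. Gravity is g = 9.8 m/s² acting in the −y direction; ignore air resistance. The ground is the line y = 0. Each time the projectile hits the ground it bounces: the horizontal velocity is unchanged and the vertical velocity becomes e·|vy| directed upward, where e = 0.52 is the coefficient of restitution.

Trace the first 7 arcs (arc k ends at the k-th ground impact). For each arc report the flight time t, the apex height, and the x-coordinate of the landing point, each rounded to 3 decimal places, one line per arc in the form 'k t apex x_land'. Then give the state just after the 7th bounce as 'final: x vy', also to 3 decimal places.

Arc 1: start y=16.360, vy=9.650 → t=3.060, apex=21.111, x_land=16.128, impact vy=-20.342
  bounce: vy ← 0.52·20.342 = 10.578
Arc 2: start y=0.000, vy=10.578 → t=2.159, apex=5.708, x_land=27.504, impact vy=-10.578
  bounce: vy ← 0.52·10.578 = 5.500
Arc 3: start y=0.000, vy=5.500 → t=1.123, apex=1.544, x_land=33.420, impact vy=-5.500
  bounce: vy ← 0.52·5.500 = 2.860
Arc 4: start y=0.000, vy=2.860 → t=0.584, apex=0.417, x_land=36.496, impact vy=-2.860
  bounce: vy ← 0.52·2.860 = 1.487
Arc 5: start y=0.000, vy=1.487 → t=0.304, apex=0.113, x_land=38.096, impact vy=-1.487
  bounce: vy ← 0.52·1.487 = 0.773
Arc 6: start y=0.000, vy=0.773 → t=0.158, apex=0.031, x_land=38.928, impact vy=-0.773
  bounce: vy ← 0.52·0.773 = 0.402
Arc 7: start y=0.000, vy=0.402 → t=0.082, apex=0.008, x_land=39.360, impact vy=-0.402
  bounce: vy ← 0.52·0.402 = 0.209

1 3.060 21.111 16.128
2 2.159 5.708 27.504
3 1.123 1.544 33.420
4 0.584 0.417 36.496
5 0.304 0.113 38.096
6 0.158 0.031 38.928
7 0.082 0.008 39.360
final: 39.360 0.209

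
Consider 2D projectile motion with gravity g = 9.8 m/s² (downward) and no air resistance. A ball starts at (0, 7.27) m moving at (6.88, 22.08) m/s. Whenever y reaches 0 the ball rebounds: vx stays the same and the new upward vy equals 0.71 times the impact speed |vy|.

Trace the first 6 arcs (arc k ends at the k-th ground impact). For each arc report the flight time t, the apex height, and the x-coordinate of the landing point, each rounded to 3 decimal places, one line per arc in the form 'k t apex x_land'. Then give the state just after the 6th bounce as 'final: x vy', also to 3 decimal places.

1 4.814 32.144 33.122
2 3.637 16.204 58.145
3 2.582 8.168 75.911
4 1.833 4.118 88.524
5 1.302 2.076 97.480
6 0.924 1.046 103.839
final: 103.839 3.215

Arc 1: start y=7.270, vy=22.080 → t=4.814, apex=32.144, x_land=33.122, impact vy=-25.100
  bounce: vy ← 0.71·25.100 = 17.821
Arc 2: start y=0.000, vy=17.821 → t=3.637, apex=16.204, x_land=58.145, impact vy=-17.821
  bounce: vy ← 0.71·17.821 = 12.653
Arc 3: start y=0.000, vy=12.653 → t=2.582, apex=8.168, x_land=75.911, impact vy=-12.653
  bounce: vy ← 0.71·12.653 = 8.984
Arc 4: start y=0.000, vy=8.984 → t=1.833, apex=4.118, x_land=88.524, impact vy=-8.984
  bounce: vy ← 0.71·8.984 = 6.378
Arc 5: start y=0.000, vy=6.378 → t=1.302, apex=2.076, x_land=97.480, impact vy=-6.378
  bounce: vy ← 0.71·6.378 = 4.529
Arc 6: start y=0.000, vy=4.529 → t=0.924, apex=1.046, x_land=103.839, impact vy=-4.529
  bounce: vy ← 0.71·4.529 = 3.215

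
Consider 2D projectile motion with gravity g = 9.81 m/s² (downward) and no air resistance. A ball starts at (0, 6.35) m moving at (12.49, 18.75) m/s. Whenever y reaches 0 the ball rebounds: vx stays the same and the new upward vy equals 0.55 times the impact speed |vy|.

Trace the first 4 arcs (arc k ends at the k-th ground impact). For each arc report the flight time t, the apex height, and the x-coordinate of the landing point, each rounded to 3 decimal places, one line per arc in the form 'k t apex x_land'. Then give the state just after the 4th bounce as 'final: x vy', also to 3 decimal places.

Arc 1: start y=6.350, vy=18.750 → t=4.136, apex=24.269, x_land=51.654, impact vy=-21.821
  bounce: vy ← 0.55·21.821 = 12.001
Arc 2: start y=0.000, vy=12.001 → t=2.447, apex=7.341, x_land=82.215, impact vy=-12.001
  bounce: vy ← 0.55·12.001 = 6.601
Arc 3: start y=0.000, vy=6.601 → t=1.346, apex=2.221, x_land=99.023, impact vy=-6.601
  bounce: vy ← 0.55·6.601 = 3.630
Arc 4: start y=0.000, vy=3.630 → t=0.740, apex=0.672, x_land=108.267, impact vy=-3.630
  bounce: vy ← 0.55·3.630 = 1.997

1 4.136 24.269 51.654
2 2.447 7.341 82.215
3 1.346 2.221 99.023
4 0.740 0.672 108.267
final: 108.267 1.997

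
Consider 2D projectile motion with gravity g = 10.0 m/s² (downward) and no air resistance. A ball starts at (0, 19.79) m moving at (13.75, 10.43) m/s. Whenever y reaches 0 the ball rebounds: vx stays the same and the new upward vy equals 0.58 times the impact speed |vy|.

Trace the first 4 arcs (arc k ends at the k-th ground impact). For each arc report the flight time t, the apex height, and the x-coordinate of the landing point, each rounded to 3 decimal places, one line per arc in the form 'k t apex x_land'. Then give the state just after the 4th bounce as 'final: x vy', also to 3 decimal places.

Arc 1: start y=19.790, vy=10.430 → t=3.289, apex=25.229, x_land=45.228, impact vy=-22.463
  bounce: vy ← 0.58·22.463 = 13.029
Arc 2: start y=0.000, vy=13.029 → t=2.606, apex=8.487, x_land=81.056, impact vy=-13.029
  bounce: vy ← 0.58·13.029 = 7.557
Arc 3: start y=0.000, vy=7.557 → t=1.511, apex=2.855, x_land=101.837, impact vy=-7.557
  bounce: vy ← 0.58·7.557 = 4.383
Arc 4: start y=0.000, vy=4.383 → t=0.877, apex=0.960, x_land=113.889, impact vy=-4.383
  bounce: vy ← 0.58·4.383 = 2.542

1 3.289 25.229 45.228
2 2.606 8.487 81.056
3 1.511 2.855 101.837
4 0.877 0.960 113.889
final: 113.889 2.542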